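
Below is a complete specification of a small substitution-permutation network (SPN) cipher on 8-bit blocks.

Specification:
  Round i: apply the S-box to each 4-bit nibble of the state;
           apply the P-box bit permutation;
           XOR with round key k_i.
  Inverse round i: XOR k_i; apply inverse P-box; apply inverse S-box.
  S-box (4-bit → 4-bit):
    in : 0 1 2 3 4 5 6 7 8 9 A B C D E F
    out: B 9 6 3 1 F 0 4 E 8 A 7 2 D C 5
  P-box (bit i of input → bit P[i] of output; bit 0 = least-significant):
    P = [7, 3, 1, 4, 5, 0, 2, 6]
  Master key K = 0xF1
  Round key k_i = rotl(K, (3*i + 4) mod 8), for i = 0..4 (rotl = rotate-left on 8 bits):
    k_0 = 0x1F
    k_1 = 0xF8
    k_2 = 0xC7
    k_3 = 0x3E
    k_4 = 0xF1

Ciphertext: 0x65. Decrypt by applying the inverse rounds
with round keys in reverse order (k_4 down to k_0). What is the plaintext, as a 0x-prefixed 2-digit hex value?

0x8F

s_0 = ciphertext = 0x65
s_1 = InvRound(s_0, k_4) = 0x71
s_2 = InvRound(s_1, k_3) = 0x82
s_3 = InvRound(s_2, k_2) = 0x86
s_4 = InvRound(s_3, k_1) = 0xD8
s_5 = InvRound(s_4, k_0) = 0x8F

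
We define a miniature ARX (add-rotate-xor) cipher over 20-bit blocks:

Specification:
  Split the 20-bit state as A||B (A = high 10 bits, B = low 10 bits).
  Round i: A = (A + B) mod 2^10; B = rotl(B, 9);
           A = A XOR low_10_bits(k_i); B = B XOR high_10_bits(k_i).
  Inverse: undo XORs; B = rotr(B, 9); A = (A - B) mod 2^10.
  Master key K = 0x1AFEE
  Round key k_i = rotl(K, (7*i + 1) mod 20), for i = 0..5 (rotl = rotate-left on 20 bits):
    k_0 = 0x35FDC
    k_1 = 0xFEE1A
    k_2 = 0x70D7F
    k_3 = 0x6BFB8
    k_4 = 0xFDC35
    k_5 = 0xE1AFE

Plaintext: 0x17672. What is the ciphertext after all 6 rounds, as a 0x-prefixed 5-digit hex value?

s_0 = plaintext = 0x17672
s_1 = Round(s_0, k_0) = 0x44DEE
s_2 = Round(s_1, k_1) = 0x46F0C
s_3 = Round(s_2, k_2) = 0x56045
s_4 = Round(s_3, k_3) = 0x8978D
s_5 = Round(s_4, k_4) = 0x61C31
s_6 = Round(s_5, k_5) = 0xD199E

0xD199E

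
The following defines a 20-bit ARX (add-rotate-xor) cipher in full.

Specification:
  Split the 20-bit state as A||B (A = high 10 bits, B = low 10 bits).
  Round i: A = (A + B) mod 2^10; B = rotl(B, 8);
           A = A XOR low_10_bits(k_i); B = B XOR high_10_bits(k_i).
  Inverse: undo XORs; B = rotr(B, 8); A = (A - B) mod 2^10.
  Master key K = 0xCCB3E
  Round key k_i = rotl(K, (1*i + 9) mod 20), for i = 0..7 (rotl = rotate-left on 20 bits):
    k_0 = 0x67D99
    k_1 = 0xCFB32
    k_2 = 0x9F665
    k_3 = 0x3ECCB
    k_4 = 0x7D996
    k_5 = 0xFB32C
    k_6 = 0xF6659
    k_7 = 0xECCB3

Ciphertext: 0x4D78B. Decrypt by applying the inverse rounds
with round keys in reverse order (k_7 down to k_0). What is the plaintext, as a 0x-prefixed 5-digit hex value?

0xA8811

s_0 = ciphertext = 0x4D78B
s_1 = InvRound(s_0, k_7) = 0x298E0
s_2 = InvRound(s_1, k_6) = 0x860E7
s_3 = InvRound(s_2, k_5) = 0x4142F
s_4 = InvRound(s_3, k_4) = 0x4BB65
s_5 = InvRound(s_4, k_3) = 0xDAA7B
s_6 = InvRound(s_5, k_2) = 0x3DC18
s_7 = InvRound(s_6, k_1) = 0xCA89B
s_8 = InvRound(s_7, k_0) = 0xA8811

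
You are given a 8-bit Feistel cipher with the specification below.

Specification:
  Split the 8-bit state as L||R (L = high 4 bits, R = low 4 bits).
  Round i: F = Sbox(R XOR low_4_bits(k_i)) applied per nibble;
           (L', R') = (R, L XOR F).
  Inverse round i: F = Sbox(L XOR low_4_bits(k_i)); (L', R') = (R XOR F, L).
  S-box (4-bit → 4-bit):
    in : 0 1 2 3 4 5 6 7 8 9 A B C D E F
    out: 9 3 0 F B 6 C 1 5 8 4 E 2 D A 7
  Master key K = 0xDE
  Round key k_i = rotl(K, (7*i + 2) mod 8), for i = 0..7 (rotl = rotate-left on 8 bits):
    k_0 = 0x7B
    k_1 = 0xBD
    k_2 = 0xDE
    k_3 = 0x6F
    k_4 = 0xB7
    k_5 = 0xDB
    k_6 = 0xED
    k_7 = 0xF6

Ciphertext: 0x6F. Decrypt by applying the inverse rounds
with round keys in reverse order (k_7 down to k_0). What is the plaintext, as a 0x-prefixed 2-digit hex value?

0x5A

s_0 = ciphertext = 0x6F
s_1 = InvRound(s_0, k_7) = 0x66
s_2 = InvRound(s_1, k_6) = 0x86
s_3 = InvRound(s_2, k_5) = 0x98
s_4 = InvRound(s_3, k_4) = 0x29
s_5 = InvRound(s_4, k_3) = 0x42
s_6 = InvRound(s_5, k_2) = 0x64
s_7 = InvRound(s_6, k_1) = 0xA6
s_8 = InvRound(s_7, k_0) = 0x5A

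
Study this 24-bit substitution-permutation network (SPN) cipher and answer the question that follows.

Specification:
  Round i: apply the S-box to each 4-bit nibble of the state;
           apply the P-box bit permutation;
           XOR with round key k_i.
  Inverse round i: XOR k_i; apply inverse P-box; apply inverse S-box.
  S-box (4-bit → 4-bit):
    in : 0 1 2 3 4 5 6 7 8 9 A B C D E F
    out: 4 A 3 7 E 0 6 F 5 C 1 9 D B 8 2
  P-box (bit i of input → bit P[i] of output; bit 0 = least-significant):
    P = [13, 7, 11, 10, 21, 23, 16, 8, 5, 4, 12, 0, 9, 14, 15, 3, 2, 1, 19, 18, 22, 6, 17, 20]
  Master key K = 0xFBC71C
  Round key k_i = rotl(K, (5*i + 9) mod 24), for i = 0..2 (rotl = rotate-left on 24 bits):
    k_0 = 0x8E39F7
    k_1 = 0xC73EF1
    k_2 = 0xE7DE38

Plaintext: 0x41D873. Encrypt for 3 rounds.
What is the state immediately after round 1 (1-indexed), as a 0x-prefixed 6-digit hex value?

0x39421D

s_0 = plaintext = 0x41D873
s_1 = Round(s_0, k_0) = 0x39421D
s_2 = Round(s_1, k_1) = 0x09DB09
s_3 = Round(s_2, k_2) = 0xE89011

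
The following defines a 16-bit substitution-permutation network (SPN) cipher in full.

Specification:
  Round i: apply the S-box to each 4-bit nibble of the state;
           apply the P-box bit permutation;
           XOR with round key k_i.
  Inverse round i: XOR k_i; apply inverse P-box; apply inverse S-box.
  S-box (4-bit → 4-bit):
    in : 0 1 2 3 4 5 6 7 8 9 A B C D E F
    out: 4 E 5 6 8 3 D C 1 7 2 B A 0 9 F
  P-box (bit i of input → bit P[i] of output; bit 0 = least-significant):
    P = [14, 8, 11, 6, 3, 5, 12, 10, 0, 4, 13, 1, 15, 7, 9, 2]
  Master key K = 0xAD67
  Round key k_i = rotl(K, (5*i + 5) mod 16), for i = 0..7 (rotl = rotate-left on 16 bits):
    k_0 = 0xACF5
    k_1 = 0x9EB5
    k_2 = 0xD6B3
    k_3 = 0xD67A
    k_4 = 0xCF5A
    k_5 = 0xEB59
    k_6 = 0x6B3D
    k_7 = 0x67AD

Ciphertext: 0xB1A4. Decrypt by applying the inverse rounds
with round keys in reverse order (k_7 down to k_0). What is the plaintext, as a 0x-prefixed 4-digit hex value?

s_0 = ciphertext = 0xB1A4
s_1 = InvRound(s_0, k_7) = 0x2868
s_2 = InvRound(s_1, k_6) = 0x75DB
s_3 = InvRound(s_2, k_5) = 0x9470
s_4 = InvRound(s_3, k_4) = 0x0499
s_5 = InvRound(s_4, k_3) = 0x9E3E
s_6 = InvRound(s_5, k_2) = 0xC882
s_7 = InvRound(s_6, k_1) = 0x7B18
s_8 = InvRound(s_7, k_0) = 0xF8FB

0xF8FB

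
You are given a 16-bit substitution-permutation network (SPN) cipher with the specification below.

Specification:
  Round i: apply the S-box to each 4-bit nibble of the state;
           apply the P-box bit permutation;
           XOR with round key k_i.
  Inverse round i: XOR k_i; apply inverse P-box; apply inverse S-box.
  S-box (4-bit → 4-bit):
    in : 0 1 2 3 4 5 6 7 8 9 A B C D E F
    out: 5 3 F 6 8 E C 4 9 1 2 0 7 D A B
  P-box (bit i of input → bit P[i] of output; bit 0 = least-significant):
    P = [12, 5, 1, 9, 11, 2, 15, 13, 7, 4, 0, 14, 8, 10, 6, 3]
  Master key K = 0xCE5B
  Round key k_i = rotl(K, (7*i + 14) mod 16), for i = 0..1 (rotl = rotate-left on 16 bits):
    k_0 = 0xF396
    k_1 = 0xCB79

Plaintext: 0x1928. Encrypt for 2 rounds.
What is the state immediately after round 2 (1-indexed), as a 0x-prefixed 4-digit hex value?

s_0 = plaintext = 0x1928
s_1 = Round(s_0, k_0) = 0x4C12
s_2 = Round(s_1, k_1) = 0xD1C6

0xD1C6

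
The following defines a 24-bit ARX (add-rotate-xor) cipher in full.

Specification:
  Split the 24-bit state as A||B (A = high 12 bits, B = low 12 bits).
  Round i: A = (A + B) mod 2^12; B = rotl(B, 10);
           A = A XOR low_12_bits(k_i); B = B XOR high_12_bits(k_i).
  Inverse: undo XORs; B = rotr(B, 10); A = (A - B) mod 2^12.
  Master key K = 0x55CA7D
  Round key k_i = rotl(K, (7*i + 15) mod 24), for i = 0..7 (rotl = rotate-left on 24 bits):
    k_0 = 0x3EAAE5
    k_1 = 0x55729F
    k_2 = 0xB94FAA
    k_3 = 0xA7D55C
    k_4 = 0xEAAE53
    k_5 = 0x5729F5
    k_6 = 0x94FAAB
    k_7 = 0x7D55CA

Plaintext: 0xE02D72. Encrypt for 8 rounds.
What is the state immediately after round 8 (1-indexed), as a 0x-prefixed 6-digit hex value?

s_0 = plaintext = 0xE02D72
s_1 = Round(s_0, k_0) = 0x1918B6
s_2 = Round(s_1, k_1) = 0x8D8F7A
s_3 = Round(s_2, k_2) = 0x7F804A
s_4 = Round(s_3, k_3) = 0xD1E26F
s_5 = Round(s_4, k_4) = 0x1DE231
s_6 = Round(s_5, k_5) = 0xDFA1FE
s_7 = Round(s_6, k_6) = 0x553130
s_8 = Round(s_7, k_7) = 0x349799

0x349799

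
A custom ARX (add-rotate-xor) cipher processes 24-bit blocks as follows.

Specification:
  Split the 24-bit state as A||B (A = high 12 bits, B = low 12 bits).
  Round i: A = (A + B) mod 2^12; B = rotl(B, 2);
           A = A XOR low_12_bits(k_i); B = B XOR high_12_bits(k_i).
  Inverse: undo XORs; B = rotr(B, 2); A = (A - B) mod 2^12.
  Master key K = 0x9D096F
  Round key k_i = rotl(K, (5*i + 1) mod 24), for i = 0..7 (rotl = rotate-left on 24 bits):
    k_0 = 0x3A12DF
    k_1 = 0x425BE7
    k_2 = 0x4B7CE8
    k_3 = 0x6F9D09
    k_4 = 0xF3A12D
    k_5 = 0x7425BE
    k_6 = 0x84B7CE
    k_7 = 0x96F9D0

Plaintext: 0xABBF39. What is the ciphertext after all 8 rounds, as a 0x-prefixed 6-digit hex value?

0x7E3FA6

s_0 = plaintext = 0xABBF39
s_1 = Round(s_0, k_0) = 0xB2BF46
s_2 = Round(s_1, k_1) = 0x19693E
s_3 = Round(s_2, k_2) = 0x63C04D
s_4 = Round(s_3, k_3) = 0xB807CD
s_5 = Round(s_4, k_4) = 0x26000F
s_6 = Round(s_5, k_5) = 0x7D177E
s_7 = Round(s_6, k_6) = 0x8815B2
s_8 = Round(s_7, k_7) = 0x7E3FA6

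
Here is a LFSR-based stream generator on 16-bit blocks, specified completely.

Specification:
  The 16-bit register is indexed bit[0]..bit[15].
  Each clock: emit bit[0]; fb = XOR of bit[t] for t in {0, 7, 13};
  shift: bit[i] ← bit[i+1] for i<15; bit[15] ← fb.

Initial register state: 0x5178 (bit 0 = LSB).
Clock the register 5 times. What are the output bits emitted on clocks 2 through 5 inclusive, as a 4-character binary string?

reg_0 = 0x5178
clock 1: out=0, reg = 0x28BC
clock 2: out=0, reg = 0x145E
clock 3: out=0, reg = 0x0A2F
clock 4: out=1, reg = 0x8517
clock 5: out=1, reg = 0xC28B

0011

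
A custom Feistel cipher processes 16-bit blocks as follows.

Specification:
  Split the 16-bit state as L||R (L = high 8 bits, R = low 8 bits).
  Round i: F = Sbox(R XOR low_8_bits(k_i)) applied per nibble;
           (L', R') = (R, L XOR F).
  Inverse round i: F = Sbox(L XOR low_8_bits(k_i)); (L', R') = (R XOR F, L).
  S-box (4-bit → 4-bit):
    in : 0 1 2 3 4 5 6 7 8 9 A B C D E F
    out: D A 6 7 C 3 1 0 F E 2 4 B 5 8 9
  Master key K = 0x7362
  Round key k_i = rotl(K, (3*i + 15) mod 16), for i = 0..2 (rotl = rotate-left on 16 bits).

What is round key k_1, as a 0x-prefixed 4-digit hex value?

0xCD89

K = 0x7362
k_0 = rotl(K, (3*0+15) mod 16) = rotl(K, 15) = 0x39B1
k_1 = rotl(K, (3*1+15) mod 16) = rotl(K, 2) = 0xCD89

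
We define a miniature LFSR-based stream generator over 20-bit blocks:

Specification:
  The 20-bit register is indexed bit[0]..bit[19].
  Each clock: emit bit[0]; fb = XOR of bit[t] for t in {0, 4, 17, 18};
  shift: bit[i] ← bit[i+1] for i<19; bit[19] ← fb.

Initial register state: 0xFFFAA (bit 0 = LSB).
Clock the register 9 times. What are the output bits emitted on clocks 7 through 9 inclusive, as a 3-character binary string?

reg_0 = 0xFFFAA
clock 1: out=0, reg = 0x7FFD5
clock 2: out=1, reg = 0x3FFEA
clock 3: out=0, reg = 0x9FFF5
clock 4: out=1, reg = 0x4FFFA
clock 5: out=0, reg = 0x27FFD
clock 6: out=1, reg = 0x93FFE
clock 7: out=0, reg = 0xC9FFF
clock 8: out=1, reg = 0xE4FFF
clock 9: out=1, reg = 0x727FF

011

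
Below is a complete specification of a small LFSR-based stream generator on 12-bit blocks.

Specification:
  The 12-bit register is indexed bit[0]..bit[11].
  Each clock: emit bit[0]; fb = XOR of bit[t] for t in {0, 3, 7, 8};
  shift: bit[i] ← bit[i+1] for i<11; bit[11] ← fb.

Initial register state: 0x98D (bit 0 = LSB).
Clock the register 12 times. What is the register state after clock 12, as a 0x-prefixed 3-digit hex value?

reg_0 = 0x98D
clock 1: out=1, reg = 0x4C6
clock 2: out=0, reg = 0xA63
clock 3: out=1, reg = 0xD31
clock 4: out=1, reg = 0x698
clock 5: out=0, reg = 0x34C
clock 6: out=0, reg = 0x1A6
clock 7: out=0, reg = 0x0D3
clock 8: out=1, reg = 0x069
clock 9: out=1, reg = 0x034
clock 10: out=0, reg = 0x01A
clock 11: out=0, reg = 0x80D
clock 12: out=1, reg = 0x406

0x406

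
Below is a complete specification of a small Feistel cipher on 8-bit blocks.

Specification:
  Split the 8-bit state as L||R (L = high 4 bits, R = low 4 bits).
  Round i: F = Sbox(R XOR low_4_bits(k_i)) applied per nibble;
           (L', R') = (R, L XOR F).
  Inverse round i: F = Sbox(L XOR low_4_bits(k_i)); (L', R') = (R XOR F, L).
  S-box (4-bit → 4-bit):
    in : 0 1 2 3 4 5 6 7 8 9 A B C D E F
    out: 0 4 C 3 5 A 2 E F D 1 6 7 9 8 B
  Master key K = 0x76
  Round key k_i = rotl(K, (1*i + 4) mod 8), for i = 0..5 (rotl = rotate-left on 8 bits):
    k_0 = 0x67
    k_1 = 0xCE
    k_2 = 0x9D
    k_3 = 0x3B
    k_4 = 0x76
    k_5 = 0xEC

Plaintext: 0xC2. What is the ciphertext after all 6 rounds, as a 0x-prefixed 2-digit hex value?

0xA6

s_0 = plaintext = 0xC2
s_1 = Round(s_0, k_0) = 0x26
s_2 = Round(s_1, k_1) = 0x6D
s_3 = Round(s_2, k_2) = 0xD6
s_4 = Round(s_3, k_3) = 0x64
s_5 = Round(s_4, k_4) = 0x4A
s_6 = Round(s_5, k_5) = 0xA6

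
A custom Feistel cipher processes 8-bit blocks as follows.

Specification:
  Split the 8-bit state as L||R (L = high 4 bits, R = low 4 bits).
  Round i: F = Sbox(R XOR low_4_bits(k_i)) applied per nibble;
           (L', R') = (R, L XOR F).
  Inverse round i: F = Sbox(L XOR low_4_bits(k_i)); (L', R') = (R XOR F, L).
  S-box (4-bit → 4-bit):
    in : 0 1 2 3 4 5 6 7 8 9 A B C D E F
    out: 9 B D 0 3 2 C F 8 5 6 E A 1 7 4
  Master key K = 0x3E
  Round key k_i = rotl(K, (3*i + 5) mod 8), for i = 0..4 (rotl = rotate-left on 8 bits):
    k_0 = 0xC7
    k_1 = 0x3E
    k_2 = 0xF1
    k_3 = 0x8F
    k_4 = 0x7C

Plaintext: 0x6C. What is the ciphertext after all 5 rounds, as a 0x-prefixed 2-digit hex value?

0xAF

s_0 = plaintext = 0x6C
s_1 = Round(s_0, k_0) = 0xC8
s_2 = Round(s_1, k_1) = 0x80
s_3 = Round(s_2, k_2) = 0x03
s_4 = Round(s_3, k_3) = 0x3A
s_5 = Round(s_4, k_4) = 0xAF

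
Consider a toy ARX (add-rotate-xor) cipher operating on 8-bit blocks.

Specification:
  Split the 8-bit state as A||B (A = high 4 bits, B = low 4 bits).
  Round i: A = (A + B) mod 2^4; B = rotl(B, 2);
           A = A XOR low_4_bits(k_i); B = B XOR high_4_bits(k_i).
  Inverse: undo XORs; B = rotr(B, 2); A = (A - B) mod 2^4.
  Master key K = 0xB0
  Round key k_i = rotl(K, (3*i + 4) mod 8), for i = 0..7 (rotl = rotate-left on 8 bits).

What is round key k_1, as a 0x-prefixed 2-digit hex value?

0x58

K = 0xB0
k_0 = rotl(K, (3*0+4) mod 8) = rotl(K, 4) = 0x0B
k_1 = rotl(K, (3*1+4) mod 8) = rotl(K, 7) = 0x58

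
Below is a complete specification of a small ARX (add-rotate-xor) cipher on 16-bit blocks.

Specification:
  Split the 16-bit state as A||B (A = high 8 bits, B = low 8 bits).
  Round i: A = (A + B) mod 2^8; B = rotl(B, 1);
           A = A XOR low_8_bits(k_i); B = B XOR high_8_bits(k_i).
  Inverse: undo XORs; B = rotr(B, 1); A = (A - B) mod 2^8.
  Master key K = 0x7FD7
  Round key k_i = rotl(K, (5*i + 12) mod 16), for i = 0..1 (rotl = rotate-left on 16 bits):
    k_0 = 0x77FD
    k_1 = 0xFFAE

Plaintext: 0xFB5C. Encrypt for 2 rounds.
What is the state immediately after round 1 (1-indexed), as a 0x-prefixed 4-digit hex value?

s_0 = plaintext = 0xFB5C
s_1 = Round(s_0, k_0) = 0xAACF
s_2 = Round(s_1, k_1) = 0xD760

0xAACF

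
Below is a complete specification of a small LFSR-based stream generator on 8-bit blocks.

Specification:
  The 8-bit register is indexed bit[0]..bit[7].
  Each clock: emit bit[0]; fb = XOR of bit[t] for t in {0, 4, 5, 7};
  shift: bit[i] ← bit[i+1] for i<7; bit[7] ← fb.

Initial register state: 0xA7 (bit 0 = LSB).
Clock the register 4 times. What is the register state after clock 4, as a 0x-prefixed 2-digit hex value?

0xFA

reg_0 = 0xA7
clock 1: out=1, reg = 0xD3
clock 2: out=1, reg = 0xE9
clock 3: out=1, reg = 0xF4
clock 4: out=0, reg = 0xFA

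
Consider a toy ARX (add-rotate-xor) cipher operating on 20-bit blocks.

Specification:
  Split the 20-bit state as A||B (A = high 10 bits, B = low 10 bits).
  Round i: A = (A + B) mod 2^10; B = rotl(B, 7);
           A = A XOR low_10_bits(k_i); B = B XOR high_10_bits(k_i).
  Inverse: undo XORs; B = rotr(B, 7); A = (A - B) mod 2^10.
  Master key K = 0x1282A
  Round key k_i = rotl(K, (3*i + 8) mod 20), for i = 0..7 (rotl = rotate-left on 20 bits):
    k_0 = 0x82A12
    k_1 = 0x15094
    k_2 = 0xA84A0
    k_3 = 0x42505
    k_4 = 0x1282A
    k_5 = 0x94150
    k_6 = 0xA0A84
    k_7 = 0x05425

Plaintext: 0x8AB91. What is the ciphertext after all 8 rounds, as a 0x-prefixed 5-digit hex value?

0x85D83

s_0 = plaintext = 0x8AB91
s_1 = Round(s_0, k_0) = 0xEA6F8
s_2 = Round(s_1, k_1) = 0x8D40B
s_3 = Round(s_2, k_2) = 0xB8320
s_4 = Round(s_3, k_3) = 0xC156D
s_5 = Round(s_4, k_4) = 0x162E7
s_6 = Round(s_5, k_5) = 0x9BD8C
s_7 = Round(s_6, k_6) = 0x5FCB3
s_8 = Round(s_7, k_7) = 0x85D83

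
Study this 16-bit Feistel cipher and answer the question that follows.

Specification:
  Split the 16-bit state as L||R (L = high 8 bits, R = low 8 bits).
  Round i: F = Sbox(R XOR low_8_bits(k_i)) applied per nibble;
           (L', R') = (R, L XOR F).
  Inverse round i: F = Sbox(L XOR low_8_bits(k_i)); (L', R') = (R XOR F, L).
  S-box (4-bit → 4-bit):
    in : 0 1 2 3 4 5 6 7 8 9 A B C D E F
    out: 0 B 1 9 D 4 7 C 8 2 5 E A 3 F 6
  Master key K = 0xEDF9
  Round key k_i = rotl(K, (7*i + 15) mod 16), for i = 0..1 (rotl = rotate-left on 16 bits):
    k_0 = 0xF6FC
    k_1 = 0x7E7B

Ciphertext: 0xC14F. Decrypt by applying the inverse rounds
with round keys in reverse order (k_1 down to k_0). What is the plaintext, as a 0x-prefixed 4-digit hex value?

0x86AA

s_0 = ciphertext = 0xC14F
s_1 = InvRound(s_0, k_1) = 0xAAC1
s_2 = InvRound(s_1, k_0) = 0x86AA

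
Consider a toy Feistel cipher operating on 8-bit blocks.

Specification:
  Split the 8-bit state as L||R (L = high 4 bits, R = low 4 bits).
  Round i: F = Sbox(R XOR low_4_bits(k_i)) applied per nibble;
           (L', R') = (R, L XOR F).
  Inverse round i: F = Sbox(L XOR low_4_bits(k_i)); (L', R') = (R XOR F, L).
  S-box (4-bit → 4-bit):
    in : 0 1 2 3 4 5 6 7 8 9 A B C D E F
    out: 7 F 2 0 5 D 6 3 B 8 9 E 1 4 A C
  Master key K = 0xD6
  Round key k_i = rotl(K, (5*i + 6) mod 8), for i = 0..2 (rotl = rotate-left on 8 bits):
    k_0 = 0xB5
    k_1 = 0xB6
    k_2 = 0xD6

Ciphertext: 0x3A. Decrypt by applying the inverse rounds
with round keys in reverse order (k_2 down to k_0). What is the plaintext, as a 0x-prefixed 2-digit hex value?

s_0 = ciphertext = 0x3A
s_1 = InvRound(s_0, k_2) = 0x73
s_2 = InvRound(s_1, k_1) = 0xC7
s_3 = InvRound(s_2, k_0) = 0xFC

0xFC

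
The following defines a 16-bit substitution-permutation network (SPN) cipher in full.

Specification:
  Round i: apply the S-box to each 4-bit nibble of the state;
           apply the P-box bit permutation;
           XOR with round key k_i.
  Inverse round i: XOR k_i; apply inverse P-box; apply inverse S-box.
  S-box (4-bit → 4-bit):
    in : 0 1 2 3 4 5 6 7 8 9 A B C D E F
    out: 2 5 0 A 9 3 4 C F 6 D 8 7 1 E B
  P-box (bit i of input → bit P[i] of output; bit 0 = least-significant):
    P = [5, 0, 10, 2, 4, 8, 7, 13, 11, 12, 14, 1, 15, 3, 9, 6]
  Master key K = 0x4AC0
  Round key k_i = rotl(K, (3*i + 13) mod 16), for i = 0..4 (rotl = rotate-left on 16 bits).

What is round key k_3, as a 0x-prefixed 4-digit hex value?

0xB012

K = 0x4AC0
k_0 = rotl(K, (3*0+13) mod 16) = rotl(K, 13) = 0x0958
k_1 = rotl(K, (3*1+13) mod 16) = rotl(K, 0) = 0x4AC0
k_2 = rotl(K, (3*2+13) mod 16) = rotl(K, 3) = 0x5602
k_3 = rotl(K, (3*3+13) mod 16) = rotl(K, 6) = 0xB012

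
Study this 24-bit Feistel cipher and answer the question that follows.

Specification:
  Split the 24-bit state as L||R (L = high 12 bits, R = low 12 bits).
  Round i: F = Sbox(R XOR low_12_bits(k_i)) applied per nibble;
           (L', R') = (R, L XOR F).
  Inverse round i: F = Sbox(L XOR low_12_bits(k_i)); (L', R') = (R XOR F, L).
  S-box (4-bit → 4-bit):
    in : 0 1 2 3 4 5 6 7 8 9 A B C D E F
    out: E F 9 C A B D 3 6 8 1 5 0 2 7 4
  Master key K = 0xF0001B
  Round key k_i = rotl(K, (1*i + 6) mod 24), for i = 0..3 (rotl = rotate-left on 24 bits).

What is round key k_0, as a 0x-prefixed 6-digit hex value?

K = 0xF0001B
k_0 = rotl(K, (1*0+6) mod 24) = rotl(K, 6) = 0x0006FC

0x0006FC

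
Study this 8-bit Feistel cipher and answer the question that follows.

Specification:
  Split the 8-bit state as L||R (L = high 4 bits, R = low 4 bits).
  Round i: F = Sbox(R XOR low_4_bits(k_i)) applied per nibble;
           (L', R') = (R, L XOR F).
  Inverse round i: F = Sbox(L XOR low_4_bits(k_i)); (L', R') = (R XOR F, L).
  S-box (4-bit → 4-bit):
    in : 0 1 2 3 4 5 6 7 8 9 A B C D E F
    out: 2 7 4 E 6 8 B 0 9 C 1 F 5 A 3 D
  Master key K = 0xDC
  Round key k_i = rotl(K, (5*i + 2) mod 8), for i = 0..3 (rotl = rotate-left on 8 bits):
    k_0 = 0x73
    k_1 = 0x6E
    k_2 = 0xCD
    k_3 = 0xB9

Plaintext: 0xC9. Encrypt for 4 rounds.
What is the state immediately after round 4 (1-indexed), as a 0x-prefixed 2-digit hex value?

0xCF

s_0 = plaintext = 0xC9
s_1 = Round(s_0, k_0) = 0x9D
s_2 = Round(s_1, k_1) = 0xD7
s_3 = Round(s_2, k_2) = 0x7C
s_4 = Round(s_3, k_3) = 0xCF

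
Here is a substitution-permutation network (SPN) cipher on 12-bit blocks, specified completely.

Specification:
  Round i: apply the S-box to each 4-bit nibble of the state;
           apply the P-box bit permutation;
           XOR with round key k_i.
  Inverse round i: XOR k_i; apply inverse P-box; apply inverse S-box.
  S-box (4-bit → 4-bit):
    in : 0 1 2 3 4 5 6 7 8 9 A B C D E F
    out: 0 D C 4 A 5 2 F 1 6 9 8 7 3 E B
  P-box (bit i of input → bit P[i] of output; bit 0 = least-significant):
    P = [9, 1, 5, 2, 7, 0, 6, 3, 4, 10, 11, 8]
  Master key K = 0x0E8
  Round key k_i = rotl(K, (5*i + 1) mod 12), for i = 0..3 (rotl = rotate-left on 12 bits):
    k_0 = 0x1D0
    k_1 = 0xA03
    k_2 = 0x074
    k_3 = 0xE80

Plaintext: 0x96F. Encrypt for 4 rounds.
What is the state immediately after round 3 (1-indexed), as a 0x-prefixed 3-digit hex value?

s_0 = plaintext = 0x96F
s_1 = Round(s_0, k_0) = 0xFD7
s_2 = Round(s_1, k_1) = 0xDB4
s_3 = Round(s_2, k_2) = 0x46A
s_4 = Round(s_3, k_3) = 0x985

0x46A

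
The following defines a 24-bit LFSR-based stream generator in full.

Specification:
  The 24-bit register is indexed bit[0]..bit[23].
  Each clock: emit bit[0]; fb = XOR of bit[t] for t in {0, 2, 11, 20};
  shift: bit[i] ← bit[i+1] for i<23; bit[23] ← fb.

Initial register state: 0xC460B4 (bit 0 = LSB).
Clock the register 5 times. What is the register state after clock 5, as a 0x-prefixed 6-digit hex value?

reg_0 = 0xC460B4
clock 1: out=0, reg = 0xE2305A
clock 2: out=0, reg = 0x71182D
clock 3: out=1, reg = 0x388C16
clock 4: out=0, reg = 0x9C460B
clock 5: out=1, reg = 0x4E2305

0x4E2305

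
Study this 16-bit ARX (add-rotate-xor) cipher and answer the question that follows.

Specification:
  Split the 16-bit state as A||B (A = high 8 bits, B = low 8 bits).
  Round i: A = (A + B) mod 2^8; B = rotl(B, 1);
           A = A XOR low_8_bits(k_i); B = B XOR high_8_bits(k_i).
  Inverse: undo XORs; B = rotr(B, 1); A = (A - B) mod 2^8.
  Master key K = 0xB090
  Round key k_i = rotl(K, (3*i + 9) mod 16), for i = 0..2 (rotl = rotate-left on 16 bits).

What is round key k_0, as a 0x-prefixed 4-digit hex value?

0x2161

K = 0xB090
k_0 = rotl(K, (3*0+9) mod 16) = rotl(K, 9) = 0x2161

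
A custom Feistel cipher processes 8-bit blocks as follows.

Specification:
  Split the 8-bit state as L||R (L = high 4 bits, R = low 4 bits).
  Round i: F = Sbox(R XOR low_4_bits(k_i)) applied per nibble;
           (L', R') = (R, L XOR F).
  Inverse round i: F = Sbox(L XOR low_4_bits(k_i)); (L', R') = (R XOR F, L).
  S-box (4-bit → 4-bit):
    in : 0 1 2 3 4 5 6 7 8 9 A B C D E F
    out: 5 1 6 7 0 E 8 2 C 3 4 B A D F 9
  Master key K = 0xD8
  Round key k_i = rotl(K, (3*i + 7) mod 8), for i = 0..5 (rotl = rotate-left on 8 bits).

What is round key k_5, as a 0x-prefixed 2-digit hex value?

0x36

K = 0xD8
k_0 = rotl(K, (3*0+7) mod 8) = rotl(K, 7) = 0x6C
k_1 = rotl(K, (3*1+7) mod 8) = rotl(K, 2) = 0x63
k_2 = rotl(K, (3*2+7) mod 8) = rotl(K, 5) = 0x1B
k_3 = rotl(K, (3*3+7) mod 8) = rotl(K, 0) = 0xD8
k_4 = rotl(K, (3*4+7) mod 8) = rotl(K, 3) = 0xC6
k_5 = rotl(K, (3*5+7) mod 8) = rotl(K, 6) = 0x36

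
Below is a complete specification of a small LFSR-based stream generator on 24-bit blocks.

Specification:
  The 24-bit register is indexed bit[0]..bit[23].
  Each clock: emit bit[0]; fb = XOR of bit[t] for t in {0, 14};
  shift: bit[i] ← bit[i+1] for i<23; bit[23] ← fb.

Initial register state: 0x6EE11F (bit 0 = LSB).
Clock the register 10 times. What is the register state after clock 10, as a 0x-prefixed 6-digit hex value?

0x291BB8

reg_0 = 0x6EE11F
clock 1: out=1, reg = 0x37708F
clock 2: out=1, reg = 0x1BB847
clock 3: out=1, reg = 0x8DDC23
clock 4: out=1, reg = 0x46EE11
clock 5: out=1, reg = 0x237708
clock 6: out=0, reg = 0x91BB84
clock 7: out=0, reg = 0x48DDC2
clock 8: out=0, reg = 0xA46EE1
clock 9: out=1, reg = 0x523770
clock 10: out=0, reg = 0x291BB8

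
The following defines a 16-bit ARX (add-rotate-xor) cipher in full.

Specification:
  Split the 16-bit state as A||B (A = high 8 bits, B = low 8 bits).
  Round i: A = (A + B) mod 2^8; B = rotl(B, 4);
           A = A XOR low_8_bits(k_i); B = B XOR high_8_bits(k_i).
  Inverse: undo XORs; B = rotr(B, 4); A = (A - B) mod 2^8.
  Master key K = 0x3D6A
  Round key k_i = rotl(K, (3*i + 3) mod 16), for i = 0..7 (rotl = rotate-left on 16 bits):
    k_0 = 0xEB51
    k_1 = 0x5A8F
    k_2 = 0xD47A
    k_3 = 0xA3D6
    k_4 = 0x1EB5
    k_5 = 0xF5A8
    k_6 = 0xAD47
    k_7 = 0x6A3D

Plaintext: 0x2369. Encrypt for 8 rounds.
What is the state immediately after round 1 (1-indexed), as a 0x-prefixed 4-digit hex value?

s_0 = plaintext = 0x2369
s_1 = Round(s_0, k_0) = 0xDD7D
s_2 = Round(s_1, k_1) = 0xD58D
s_3 = Round(s_2, k_2) = 0x180C
s_4 = Round(s_3, k_3) = 0xF263
s_5 = Round(s_4, k_4) = 0xE028
s_6 = Round(s_5, k_5) = 0xA077
s_7 = Round(s_6, k_6) = 0x50DA
s_8 = Round(s_7, k_7) = 0x17C7

0xDD7D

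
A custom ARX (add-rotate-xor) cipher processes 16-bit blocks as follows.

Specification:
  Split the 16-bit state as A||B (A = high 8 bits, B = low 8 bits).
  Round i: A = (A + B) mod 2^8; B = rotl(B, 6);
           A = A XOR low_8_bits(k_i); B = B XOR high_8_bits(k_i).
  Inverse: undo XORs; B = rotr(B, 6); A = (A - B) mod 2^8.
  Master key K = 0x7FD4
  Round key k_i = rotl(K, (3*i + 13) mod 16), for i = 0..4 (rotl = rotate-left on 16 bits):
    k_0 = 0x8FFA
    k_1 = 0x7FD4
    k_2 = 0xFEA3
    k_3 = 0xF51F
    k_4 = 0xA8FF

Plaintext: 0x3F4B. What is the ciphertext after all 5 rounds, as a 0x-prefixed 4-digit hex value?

s_0 = plaintext = 0x3F4B
s_1 = Round(s_0, k_0) = 0x705D
s_2 = Round(s_1, k_1) = 0x1928
s_3 = Round(s_2, k_2) = 0xE2F4
s_4 = Round(s_3, k_3) = 0xC9C8
s_5 = Round(s_4, k_4) = 0x6E9A

0x6E9A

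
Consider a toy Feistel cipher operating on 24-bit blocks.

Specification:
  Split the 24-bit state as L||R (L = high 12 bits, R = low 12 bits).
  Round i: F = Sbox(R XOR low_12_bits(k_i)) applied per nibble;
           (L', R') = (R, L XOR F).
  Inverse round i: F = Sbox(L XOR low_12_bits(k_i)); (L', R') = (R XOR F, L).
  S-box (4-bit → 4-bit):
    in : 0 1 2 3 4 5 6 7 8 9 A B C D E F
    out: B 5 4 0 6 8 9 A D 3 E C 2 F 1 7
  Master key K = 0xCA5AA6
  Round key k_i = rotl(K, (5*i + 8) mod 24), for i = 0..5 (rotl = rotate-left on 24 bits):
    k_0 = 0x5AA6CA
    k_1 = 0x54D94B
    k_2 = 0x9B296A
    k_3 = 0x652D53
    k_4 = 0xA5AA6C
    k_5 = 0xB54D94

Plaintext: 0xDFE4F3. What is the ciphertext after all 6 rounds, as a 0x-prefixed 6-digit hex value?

0xE270B2

s_0 = plaintext = 0xDFE4F3
s_1 = Round(s_0, k_0) = 0x4F39FD
s_2 = Round(s_1, k_1) = 0x9FDF3A
s_3 = Round(s_2, k_2) = 0xF3A076
s_4 = Round(s_3, k_3) = 0x076072
s_5 = Round(s_4, k_4) = 0x072E27
s_6 = Round(s_5, k_5) = 0xE270B2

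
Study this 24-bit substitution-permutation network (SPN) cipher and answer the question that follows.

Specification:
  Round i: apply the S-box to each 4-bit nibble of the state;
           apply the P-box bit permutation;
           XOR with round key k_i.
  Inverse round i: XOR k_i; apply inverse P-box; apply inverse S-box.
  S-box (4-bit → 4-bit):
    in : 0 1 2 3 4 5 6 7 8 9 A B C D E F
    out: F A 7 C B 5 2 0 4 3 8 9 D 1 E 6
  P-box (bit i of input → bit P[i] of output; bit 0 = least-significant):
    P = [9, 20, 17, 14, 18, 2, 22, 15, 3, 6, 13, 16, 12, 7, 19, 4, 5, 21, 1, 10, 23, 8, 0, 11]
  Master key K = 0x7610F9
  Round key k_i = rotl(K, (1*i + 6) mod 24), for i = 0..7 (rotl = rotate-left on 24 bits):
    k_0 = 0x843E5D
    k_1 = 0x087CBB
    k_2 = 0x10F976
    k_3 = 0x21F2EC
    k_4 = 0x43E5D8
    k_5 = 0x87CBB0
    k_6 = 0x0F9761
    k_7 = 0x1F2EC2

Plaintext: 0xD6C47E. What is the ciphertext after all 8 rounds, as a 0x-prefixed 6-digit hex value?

s_0 = plaintext = 0xD6C47E
s_1 = Round(s_0, k_0) = 0x3F6E05
s_2 = Round(s_1, k_1) = 0x6FD67C
s_3 = Round(s_2, k_2) = 0x32AA34
s_4 = Round(s_3, k_3) = 0x5038DF
s_5 = Round(s_4, k_4) = 0xFDC1EB
s_6 = Round(s_5, k_5) = 0xCE18C5
s_7 = Round(s_6, k_6) = 0xE939F2
s_8 = Round(s_7, k_7) = 0x6525BF

0x6525BF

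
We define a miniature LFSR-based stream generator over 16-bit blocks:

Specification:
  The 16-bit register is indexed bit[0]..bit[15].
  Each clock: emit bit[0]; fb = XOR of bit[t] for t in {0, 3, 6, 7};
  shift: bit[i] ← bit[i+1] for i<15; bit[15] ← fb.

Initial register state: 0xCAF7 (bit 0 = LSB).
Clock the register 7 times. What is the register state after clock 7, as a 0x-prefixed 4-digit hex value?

0x2F95

reg_0 = 0xCAF7
clock 1: out=1, reg = 0xE57B
clock 2: out=1, reg = 0xF2BD
clock 3: out=1, reg = 0xF95E
clock 4: out=0, reg = 0x7CAF
clock 5: out=1, reg = 0xBE57
clock 6: out=1, reg = 0x5F2B
clock 7: out=1, reg = 0x2F95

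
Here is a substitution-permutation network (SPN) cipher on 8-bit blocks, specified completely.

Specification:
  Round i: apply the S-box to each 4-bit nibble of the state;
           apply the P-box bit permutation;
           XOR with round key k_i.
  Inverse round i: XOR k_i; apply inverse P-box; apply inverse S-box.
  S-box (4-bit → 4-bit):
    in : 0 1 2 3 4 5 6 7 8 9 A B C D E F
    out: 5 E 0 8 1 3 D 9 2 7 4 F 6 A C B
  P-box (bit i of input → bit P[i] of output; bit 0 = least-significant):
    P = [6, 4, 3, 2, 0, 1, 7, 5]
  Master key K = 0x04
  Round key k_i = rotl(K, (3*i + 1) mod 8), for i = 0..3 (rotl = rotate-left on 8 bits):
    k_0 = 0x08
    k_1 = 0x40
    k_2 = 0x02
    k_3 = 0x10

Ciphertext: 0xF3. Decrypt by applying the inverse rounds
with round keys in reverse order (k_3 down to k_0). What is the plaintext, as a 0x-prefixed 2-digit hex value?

0x54

s_0 = ciphertext = 0xF3
s_1 = InvRound(s_0, k_3) = 0xB4
s_2 = InvRound(s_1, k_2) = 0x1D
s_3 = InvRound(s_2, k_1) = 0x4B
s_4 = InvRound(s_3, k_0) = 0x54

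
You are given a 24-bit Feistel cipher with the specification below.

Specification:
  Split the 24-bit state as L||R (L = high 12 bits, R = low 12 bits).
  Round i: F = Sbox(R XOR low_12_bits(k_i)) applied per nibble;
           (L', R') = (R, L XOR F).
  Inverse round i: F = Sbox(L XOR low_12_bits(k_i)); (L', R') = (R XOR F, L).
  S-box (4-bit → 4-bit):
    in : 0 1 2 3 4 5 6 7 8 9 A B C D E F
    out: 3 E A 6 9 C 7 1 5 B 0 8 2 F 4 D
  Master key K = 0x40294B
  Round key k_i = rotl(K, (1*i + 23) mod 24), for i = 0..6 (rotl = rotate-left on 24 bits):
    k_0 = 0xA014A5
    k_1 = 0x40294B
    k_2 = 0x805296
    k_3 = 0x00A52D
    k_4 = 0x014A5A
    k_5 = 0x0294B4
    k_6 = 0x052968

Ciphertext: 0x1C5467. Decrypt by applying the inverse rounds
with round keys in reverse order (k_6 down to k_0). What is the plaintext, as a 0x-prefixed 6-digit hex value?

0x37CC4D

s_0 = ciphertext = 0x1C5467
s_1 = InvRound(s_0, k_6) = 0x1681C5
s_2 = InvRound(s_1, k_5) = 0xD37168
s_3 = InvRound(s_2, k_4) = 0x017D37
s_4 = InvRound(s_3, k_3) = 0x157017
s_5 = InvRound(s_4, k_2) = 0x639157
s_6 = InvRound(s_5, k_1) = 0xC4D639
s_7 = InvRound(s_6, k_0) = 0x37CC4D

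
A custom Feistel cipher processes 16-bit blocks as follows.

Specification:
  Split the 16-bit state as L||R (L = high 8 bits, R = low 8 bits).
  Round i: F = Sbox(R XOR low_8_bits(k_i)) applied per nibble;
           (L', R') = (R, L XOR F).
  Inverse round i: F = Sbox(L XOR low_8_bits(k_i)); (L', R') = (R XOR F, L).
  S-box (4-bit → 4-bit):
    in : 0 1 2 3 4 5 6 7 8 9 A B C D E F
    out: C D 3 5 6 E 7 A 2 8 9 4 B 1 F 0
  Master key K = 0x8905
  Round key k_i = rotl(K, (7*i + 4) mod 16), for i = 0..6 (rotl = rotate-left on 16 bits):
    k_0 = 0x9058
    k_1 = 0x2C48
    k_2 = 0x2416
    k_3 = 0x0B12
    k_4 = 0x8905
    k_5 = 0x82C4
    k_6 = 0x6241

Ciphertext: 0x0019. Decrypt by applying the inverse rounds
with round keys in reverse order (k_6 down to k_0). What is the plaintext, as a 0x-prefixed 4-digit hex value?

0x219A

s_0 = ciphertext = 0x0019
s_1 = InvRound(s_0, k_6) = 0x7400
s_2 = InvRound(s_1, k_5) = 0x4C74
s_3 = InvRound(s_2, k_4) = 0x1C4C
s_4 = InvRound(s_3, k_3) = 0x831C
s_5 = InvRound(s_4, k_2) = 0x9283
s_6 = InvRound(s_5, k_1) = 0x9A92
s_7 = InvRound(s_6, k_0) = 0x219A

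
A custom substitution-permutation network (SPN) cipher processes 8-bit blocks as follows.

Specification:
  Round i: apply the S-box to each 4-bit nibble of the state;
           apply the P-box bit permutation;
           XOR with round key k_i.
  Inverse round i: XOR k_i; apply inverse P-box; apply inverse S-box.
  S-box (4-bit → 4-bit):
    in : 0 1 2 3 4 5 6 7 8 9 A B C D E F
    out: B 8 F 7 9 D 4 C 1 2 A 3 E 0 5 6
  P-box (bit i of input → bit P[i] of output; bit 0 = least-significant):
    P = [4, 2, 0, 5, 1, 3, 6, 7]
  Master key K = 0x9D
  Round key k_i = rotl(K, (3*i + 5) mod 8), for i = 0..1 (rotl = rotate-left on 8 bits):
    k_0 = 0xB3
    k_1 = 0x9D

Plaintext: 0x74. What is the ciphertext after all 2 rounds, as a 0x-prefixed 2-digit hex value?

s_0 = plaintext = 0x74
s_1 = Round(s_0, k_0) = 0x43
s_2 = Round(s_1, k_1) = 0x0A

0x0A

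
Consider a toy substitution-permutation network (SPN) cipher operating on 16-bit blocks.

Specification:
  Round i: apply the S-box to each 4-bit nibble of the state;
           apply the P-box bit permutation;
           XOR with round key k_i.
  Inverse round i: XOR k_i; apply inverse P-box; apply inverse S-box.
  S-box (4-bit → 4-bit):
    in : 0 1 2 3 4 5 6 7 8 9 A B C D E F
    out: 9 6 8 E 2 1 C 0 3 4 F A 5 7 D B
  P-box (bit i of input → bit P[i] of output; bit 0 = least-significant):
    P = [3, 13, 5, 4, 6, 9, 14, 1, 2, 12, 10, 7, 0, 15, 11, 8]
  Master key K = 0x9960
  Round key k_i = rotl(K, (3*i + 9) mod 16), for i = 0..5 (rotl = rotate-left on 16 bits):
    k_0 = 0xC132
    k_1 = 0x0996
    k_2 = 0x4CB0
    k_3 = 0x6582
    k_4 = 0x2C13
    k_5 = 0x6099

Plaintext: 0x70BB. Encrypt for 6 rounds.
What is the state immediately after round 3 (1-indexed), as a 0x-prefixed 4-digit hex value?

s_0 = plaintext = 0x70BB
s_1 = Round(s_0, k_0) = 0xE3A4
s_2 = Round(s_1, k_1) = 0x7655
s_3 = Round(s_2, k_2) = 0x4878
s_4 = Round(s_3, k_3) = 0xD58E
s_5 = Round(s_4, k_4) = 0xA66E
s_6 = Round(s_5, k_5) = 0xAD22

0x4878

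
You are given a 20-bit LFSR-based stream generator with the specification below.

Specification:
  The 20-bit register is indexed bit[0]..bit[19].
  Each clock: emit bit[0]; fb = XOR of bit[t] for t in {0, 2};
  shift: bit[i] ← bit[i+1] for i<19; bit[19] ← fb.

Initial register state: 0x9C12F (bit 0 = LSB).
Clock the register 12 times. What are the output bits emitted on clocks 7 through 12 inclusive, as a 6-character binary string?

reg_0 = 0x9C12F
clock 1: out=1, reg = 0x4E097
clock 2: out=1, reg = 0x2704B
clock 3: out=1, reg = 0x93825
clock 4: out=1, reg = 0x49C12
clock 5: out=0, reg = 0x24E09
clock 6: out=1, reg = 0x92704
clock 7: out=0, reg = 0xC9382
clock 8: out=0, reg = 0x649C1
clock 9: out=1, reg = 0xB24E0
clock 10: out=0, reg = 0x59270
clock 11: out=0, reg = 0x2C938
clock 12: out=0, reg = 0x1649C

001000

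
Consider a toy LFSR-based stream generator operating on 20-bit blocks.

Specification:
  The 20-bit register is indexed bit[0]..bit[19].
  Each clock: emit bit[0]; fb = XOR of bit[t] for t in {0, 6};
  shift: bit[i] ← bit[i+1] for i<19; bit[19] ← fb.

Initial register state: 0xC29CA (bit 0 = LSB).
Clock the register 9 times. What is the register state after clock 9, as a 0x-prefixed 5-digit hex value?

0xB6E14

reg_0 = 0xC29CA
clock 1: out=0, reg = 0xE14E5
clock 2: out=1, reg = 0x70A72
clock 3: out=0, reg = 0xB8539
clock 4: out=1, reg = 0xDC29C
clock 5: out=0, reg = 0x6E14E
clock 6: out=0, reg = 0xB70A7
clock 7: out=1, reg = 0xDB853
clock 8: out=1, reg = 0x6DC29
clock 9: out=1, reg = 0xB6E14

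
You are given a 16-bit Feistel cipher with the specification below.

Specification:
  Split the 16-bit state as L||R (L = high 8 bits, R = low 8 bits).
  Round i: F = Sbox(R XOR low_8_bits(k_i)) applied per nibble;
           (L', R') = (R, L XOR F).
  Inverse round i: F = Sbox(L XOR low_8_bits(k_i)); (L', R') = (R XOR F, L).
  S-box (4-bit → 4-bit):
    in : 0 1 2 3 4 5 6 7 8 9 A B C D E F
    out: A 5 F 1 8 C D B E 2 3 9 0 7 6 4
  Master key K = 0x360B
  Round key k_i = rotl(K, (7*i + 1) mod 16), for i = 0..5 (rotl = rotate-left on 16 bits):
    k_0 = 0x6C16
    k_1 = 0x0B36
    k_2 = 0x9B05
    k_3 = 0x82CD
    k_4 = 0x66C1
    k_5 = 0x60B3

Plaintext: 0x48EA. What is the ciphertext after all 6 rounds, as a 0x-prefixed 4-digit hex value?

0x37FF

s_0 = plaintext = 0x48EA
s_1 = Round(s_0, k_0) = 0xEA08
s_2 = Round(s_1, k_1) = 0x08FC
s_3 = Round(s_2, k_2) = 0xFC4A
s_4 = Round(s_3, k_3) = 0x4A17
s_5 = Round(s_4, k_4) = 0x1737
s_6 = Round(s_5, k_5) = 0x37FF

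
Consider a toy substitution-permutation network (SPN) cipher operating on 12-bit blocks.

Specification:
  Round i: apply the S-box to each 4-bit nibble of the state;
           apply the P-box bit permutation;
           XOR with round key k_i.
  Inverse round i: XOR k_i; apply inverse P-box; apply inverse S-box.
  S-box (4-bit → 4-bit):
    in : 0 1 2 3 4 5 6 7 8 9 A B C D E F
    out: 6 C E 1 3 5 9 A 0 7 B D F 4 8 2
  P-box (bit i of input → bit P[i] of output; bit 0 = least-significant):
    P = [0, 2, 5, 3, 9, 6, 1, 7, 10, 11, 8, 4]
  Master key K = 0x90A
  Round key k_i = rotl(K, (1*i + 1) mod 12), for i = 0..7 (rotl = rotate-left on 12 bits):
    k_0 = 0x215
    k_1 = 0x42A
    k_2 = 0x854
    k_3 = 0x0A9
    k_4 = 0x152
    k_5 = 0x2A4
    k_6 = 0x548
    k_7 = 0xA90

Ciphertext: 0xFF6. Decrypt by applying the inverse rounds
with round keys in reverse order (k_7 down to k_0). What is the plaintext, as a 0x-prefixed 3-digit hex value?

0xD92

s_0 = ciphertext = 0xFF6
s_1 = InvRound(s_0, k_7) = 0x500
s_2 = InvRound(s_1, k_6) = 0x8FE
s_3 = InvRound(s_2, k_5) = 0x79E
s_4 = InvRound(s_3, k_4) = 0x3A7
s_5 = InvRound(s_4, k_3) = 0xD57
s_6 = InvRound(s_5, k_2) = 0x5D3
s_7 = InvRound(s_6, k_1) = 0x17B
s_8 = InvRound(s_7, k_0) = 0xD92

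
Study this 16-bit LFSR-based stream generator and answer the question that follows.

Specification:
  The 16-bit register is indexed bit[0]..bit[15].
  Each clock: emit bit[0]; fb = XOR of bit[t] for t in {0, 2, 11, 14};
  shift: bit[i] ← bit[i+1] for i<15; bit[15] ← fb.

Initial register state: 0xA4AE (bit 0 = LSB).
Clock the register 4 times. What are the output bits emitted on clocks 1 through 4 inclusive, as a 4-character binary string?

0111

reg_0 = 0xA4AE
clock 1: out=0, reg = 0xD257
clock 2: out=1, reg = 0xE92B
clock 3: out=1, reg = 0xF495
clock 4: out=1, reg = 0xFA4A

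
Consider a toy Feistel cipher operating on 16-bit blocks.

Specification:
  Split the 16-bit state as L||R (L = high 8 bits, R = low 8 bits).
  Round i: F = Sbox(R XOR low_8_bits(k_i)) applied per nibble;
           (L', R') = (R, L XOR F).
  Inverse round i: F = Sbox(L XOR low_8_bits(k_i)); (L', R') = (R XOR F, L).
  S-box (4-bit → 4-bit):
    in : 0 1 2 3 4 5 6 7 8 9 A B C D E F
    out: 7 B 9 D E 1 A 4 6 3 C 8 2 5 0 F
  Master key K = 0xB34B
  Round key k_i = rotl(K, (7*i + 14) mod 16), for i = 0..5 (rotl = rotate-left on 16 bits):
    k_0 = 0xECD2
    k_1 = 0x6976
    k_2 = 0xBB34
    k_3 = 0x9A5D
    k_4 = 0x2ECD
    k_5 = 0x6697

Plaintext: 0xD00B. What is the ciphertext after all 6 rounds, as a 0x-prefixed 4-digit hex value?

s_0 = plaintext = 0xD00B
s_1 = Round(s_0, k_0) = 0x0B83
s_2 = Round(s_1, k_1) = 0x83FA
s_3 = Round(s_2, k_2) = 0xFAA3
s_4 = Round(s_3, k_3) = 0xA30A
s_5 = Round(s_4, k_4) = 0x0A87
s_6 = Round(s_5, k_5) = 0x87BD

0x87BD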